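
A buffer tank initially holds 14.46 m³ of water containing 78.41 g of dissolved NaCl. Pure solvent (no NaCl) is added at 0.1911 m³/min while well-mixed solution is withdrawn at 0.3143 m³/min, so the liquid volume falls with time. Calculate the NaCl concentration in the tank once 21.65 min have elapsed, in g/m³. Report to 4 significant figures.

Let m(t) be the amount of NaCl. Volume: V(t) = V₀ + (Q_in − Q_out) t = 14.46 − 0.123200 t; V(21.65) = 11.7927 m³.
Species balance (pure solvent in): dm/dt = −Q_out · m/V(t).
dm/m = −Q_out dt/(V₀ − 0.123200 t); integrating gives ln(m/m₀) = −(Q_out/(Q_in−Q_out)) ln(V/V₀).
m = m₀ (V₀/V)^(Q_out/(Q_in−Q_out)) = 78.41 × (14.46/11.7927)^(-2.55114) = 46.6077 g.
C = m/V = 46.6077/11.7927 = 3.95224 g/m³.

3.952 g/m³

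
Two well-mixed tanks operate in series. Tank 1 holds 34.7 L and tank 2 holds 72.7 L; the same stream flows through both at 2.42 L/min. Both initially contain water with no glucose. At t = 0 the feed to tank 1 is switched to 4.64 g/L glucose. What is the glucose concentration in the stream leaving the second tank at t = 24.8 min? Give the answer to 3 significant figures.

1.50 g/L

Time constants: τᵢ = Vᵢ/Q for each well-mixed tank.
τ₁ = 34.7/2.42 = 14.339 min; τ₂ = 72.7/2.42 = 30.041 min.
Solving the cascade with C₁(0)=C₂(0)=0 gives C₂(t) = C_in[1 − (τ₁ e^(−t/τ₁) − τ₂ e^(−t/τ₂))/(τ₁ − τ₂)].
At t = 24.8: e^(−t/τ₁) = 0.17736, e^(−t/τ₂) = 0.43800.
C₂ = 4.64·[1 − (14.339·0.17736 − 30.041·0.43800)/(-15.702)] = 4.64·0.32399 = 1.5033 g/L.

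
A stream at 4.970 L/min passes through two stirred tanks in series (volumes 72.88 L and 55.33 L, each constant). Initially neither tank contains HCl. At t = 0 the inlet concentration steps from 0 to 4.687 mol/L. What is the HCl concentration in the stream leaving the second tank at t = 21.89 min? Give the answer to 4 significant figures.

Species balance on tank i: dCᵢ/dt = (Cᵢ₋₁ − Cᵢ)/τᵢ with τᵢ = Vᵢ/Q.
τ₁ = 72.88/4.970 = 14.6640 min; τ₂ = 55.33/4.970 = 11.1328 min.
Solving the cascade with C₁(0)=C₂(0)=0 gives C₂(t) = C_in[1 − (τ₁ e^(−t/τ₁) − τ₂ e^(−t/τ₂))/(τ₁ − τ₂)].
At t = 21.89: e^(−t/τ₁) = 0.224749, e^(−t/τ₂) = 0.139979.
C₂ = 4.687·[1 − (14.6640·0.224749 − 11.1328·0.139979)/(3.53119)] = 4.687·0.507998 = 2.38099 mol/L.

2.381 mol/L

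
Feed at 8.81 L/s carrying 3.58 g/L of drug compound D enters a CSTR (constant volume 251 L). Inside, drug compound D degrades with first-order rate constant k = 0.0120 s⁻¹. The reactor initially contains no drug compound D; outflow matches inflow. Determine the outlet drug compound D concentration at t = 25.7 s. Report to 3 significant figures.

1.87 g/L

Accumulation = in − out − consumed: V dC/dt = Q C_in − Q C − k V C.
This is linear with rate a = Q/V + k = 0.047100 s⁻¹.
C_ss = Q C_in/(Q + kV) = 2.6679 g/L; C(t) = C_ss + (C₀ − C_ss) e^(−a t).
C(25.7) = 2.6679 + (-2.6679)·e^(−0.047100·25.7) = 2.6679 + (-2.6679)·0.29806 = 1.8727 g/L.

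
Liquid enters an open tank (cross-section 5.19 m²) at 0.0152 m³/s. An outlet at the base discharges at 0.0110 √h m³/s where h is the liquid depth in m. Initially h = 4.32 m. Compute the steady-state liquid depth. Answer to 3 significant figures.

A dh/dt = Q_in − 0.0110 √h. Steady state requires inflow = outflow:
Q_in = 0.0110 √h_ss ⇒ √h_ss = 0.0152/0.0110 = 1.3818.
h_ss = 1.3818² = 1.9094 m. (Since h₀ = 4.32 m > h_ss, the level will fall toward this value.)

1.91 m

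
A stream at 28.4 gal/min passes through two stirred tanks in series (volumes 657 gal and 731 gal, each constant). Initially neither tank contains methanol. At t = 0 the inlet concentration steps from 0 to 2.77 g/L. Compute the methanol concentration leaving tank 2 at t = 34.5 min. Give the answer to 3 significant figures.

1.14 g/L

Time constants: τᵢ = Vᵢ/Q for each well-mixed tank.
τ₁ = 657/28.4 = 23.134 min; τ₂ = 731/28.4 = 25.739 min.
Solving the cascade with C₁(0)=C₂(0)=0 gives C₂(t) = C_in[1 − (τ₁ e^(−t/τ₁) − τ₂ e^(−t/τ₂))/(τ₁ − τ₂)].
At t = 34.5: e^(−t/τ₁) = 0.22507, e^(−t/τ₂) = 0.26175.
C₂ = 2.77·[1 − (23.134·0.22507 − 25.739·0.26175)/(-2.6056)] = 2.77·0.41261 = 1.1429 g/L.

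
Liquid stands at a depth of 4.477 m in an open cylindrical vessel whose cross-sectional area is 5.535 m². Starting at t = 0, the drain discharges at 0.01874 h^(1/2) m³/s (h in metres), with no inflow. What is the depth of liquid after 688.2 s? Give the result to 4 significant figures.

0.9041 m

A dh/dt = −Q_out = −0.01874 √h.
∫ h^(−1/2) dh = −(0.01874/A) ∫ dt, giving 2√h = 2√h₀ − (0.01874/A) t.
√h = √4.477 − 0.01874·688.2/(2·5.535) = 2.11589 − 1.16503 = 0.950864.
h = 0.950864² = 0.904141 m.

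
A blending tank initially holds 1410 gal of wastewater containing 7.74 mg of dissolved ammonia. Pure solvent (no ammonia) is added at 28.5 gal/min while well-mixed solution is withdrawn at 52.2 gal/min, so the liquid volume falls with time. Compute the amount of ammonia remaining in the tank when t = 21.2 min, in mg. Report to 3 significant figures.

Total volume: dV/dt = Q_in − Q_out = -23.700 gal/min, so V(t) = 1410 − 23.700 t and V(21.2) = 907.56 gal.
Solute balance: dm/dt = 0 − Q_out C = −Q_out m/V(t).
Separate: dm/m = −Q_out dt/V(t) ⇒ ln(m/m₀) = −(Q_out/(Q_in−Q_out)) ln(V/V₀).
m = m₀ (V₀/V)^(Q_out/(Q_in−Q_out)) = 7.74 × (1410/907.56)^(-2.2025) = 2.9329 mg.

2.93 mg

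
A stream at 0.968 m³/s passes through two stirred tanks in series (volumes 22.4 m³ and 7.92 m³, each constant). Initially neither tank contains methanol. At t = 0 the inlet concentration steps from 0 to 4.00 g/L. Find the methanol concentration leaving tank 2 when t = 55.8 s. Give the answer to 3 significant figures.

3.45 g/L

Time constants: τᵢ = Vᵢ/Q for each well-mixed tank.
τ₁ = 22.4/0.968 = 23.140 s; τ₂ = 7.92/0.968 = 8.1818 s.
Solving the cascade with C₁(0)=C₂(0)=0 gives C₂(t) = C_in[1 − (τ₁ e^(−t/τ₁) − τ₂ e^(−t/τ₂))/(τ₁ − τ₂)].
At t = 55.8: e^(−t/τ₁) = 0.089693, e^(−t/τ₂) = 0.0010917.
C₂ = 4.00·[1 − (23.140·0.089693 − 8.1818·0.0010917)/(14.959)] = 4.00·0.86184 = 3.4474 g/L.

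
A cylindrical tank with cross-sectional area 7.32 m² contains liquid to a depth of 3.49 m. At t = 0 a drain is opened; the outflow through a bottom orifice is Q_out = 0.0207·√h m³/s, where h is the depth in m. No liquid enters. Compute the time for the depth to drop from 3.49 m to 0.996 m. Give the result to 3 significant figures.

615 s

Mass balance (ρ constant): A dh/dt = −0.0207 √h.
Separate and integrate: 2(√h − √h₀) = −(0.0207/A) t.
t = 2A(√h₀ − √h)/0.0207 = 2·7.32·(√3.49 − √0.996)/0.0207
  = 14.640 × (1.8682 − 0.99800) / 0.0207 = 615.41 s.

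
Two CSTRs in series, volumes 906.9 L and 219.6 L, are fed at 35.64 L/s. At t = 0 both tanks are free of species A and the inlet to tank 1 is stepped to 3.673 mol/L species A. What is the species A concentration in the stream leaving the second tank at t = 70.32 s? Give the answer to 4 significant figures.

Time constants: τᵢ = Vᵢ/Q for each well-mixed tank.
τ₁ = 906.9/35.64 = 25.4461 s; τ₂ = 219.6/35.64 = 6.16162 s.
Solving the cascade with C₁(0)=C₂(0)=0 gives C₂(t) = C_in[1 − (τ₁ e^(−t/τ₁) − τ₂ e^(−t/τ₂))/(τ₁ − τ₂)].
At t = 70.32: e^(−t/τ₁) = 0.0630716, e^(−t/τ₂) = 1.10554e-05.
C₂ = 3.673·[1 − (25.4461·0.0630716 − 6.16162·1.10554e-05)/(19.2845)] = 3.673·0.916780 = 3.36733 mol/L.

3.367 mol/L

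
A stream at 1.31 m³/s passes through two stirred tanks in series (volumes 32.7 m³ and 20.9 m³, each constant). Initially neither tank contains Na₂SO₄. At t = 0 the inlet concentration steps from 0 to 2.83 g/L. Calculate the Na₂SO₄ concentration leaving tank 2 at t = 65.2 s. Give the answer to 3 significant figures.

2.34 g/L

Species balance on tank i: dCᵢ/dt = (Cᵢ₋₁ − Cᵢ)/τᵢ with τᵢ = Vᵢ/Q.
τ₁ = 32.7/1.31 = 24.962 s; τ₂ = 20.9/1.31 = 15.954 s.
Solving the cascade with C₁(0)=C₂(0)=0 gives C₂(t) = C_in[1 − (τ₁ e^(−t/τ₁) − τ₂ e^(−t/τ₂))/(τ₁ − τ₂)].
At t = 65.2: e^(−t/τ₁) = 0.073389, e^(−t/τ₂) = 0.016795.
C₂ = 2.83·[1 − (24.962·0.073389 − 15.954·0.016795)/(9.0076)] = 2.83·0.82637 = 2.3386 g/L.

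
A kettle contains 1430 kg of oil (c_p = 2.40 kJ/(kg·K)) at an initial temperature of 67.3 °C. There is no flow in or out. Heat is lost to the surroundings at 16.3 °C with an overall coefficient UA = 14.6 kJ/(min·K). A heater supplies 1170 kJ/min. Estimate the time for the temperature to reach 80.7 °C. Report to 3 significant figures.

145 min

M c_p dT/dt = −UA(T − T_amb) + Q̇.
τ = M c_p/UA = 235.07 min; T_ss = T_amb + Q̇/UA = 16.3 + 1170/14.6 = 96.437 °C.
T(t) = T_ss + (T₀ − T_ss)e^(−t/τ); set T = 80.7:
t = −τ ln[(T − T_ss)/(T₀ − T_ss)] = −235.07 · ln(0.54010) = 144.80 min.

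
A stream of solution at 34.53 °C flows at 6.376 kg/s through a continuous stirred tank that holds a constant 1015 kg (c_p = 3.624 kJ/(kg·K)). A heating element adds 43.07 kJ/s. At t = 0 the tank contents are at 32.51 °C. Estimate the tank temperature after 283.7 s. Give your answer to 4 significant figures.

35.74 °C

M c_p dT/dt = ṁ c_p (T_in − T) + Q̇.
τ = M/ṁ = 159.191 s; T_ss = T_in + Q̇/(ṁ c_p) = 34.53 + 43.07/(6.376·3.624) = 36.3940 °C.
Integrating: T(t) = T_ss + (T₀ − T_ss) e^(−t/τ).
T(283.7) = 36.3940 + (-3.88397)·e^(−283.7/159.191) = 36.3940 + (-3.88397)·0.168278 = 35.7404 °C.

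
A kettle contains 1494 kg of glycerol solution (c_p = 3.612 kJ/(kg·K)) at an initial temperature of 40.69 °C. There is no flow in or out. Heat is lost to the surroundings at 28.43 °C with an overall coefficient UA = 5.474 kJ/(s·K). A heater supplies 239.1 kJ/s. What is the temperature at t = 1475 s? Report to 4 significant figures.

M c_p dT/dt = −UA(T − T_amb) + Q̇.
dT/dt = (T_ss − T)/τ with T_ss = T_amb + Q̇/UA = 28.43 + 239.1/5.474 = 72.1092 °C, τ = M c_p/UA = 1494·3.612/5.474 = 985.811 s.
T approaches T_ss exponentially: T(t) = T_ss + (T₀ − T_ss) e^(−t/τ).
T(1475) = 72.1092 + (-31.4192)·0.223973 = 65.0722 °C.

65.07 °C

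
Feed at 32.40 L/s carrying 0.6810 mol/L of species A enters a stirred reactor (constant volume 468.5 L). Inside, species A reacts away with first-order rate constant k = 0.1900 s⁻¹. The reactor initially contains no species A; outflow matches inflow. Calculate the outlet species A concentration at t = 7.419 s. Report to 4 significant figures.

0.1552 mol/L

Species balance: V dC/dt = Q C_in − Q C − k V C.
This is linear with rate a = Q/V + k = 0.259157 s⁻¹.
C_ss = Q C_in/(Q + kV) = 0.181727 mol/L; C(t) = C_ss + (C₀ − C_ss) e^(−a t).
C(7.419) = 0.181727 + (-0.181727)·e^(−0.259157·7.419) = 0.181727 + (-0.181727)·0.146214 = 0.155156 mol/L.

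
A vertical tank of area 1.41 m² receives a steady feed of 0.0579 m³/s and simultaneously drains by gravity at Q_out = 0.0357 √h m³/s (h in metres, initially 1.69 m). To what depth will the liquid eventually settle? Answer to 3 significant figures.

2.63 m

A dh/dt = Q_in − 0.0357 √h. Steady state requires inflow = outflow:
Q_in = 0.0357 √h_ss ⇒ √h_ss = 0.0579/0.0357 = 1.6218.
h_ss = 1.6218² = 2.6304 m. (Since h₀ = 1.69 m < h_ss, the level will rise toward this value.)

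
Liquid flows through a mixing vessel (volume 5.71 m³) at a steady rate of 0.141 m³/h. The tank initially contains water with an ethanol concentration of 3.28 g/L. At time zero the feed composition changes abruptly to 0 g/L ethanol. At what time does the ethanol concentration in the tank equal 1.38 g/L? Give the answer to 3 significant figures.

35.1 h

Species balance: V dC/dt = Q(C_in − C) ⇒ τ = V/Q = 40.496 h.
C(t) = C_in + (C₀ − C_in) e^(−t/τ). Set C = 1.38 and solve for t:
e^(−t/τ) = (C − C_in)/(C₀ − C_in) = (1.38 − 0)/(3.28 − 0) = 0.42073
t = −τ ln(…) = 40.496 × 0.86576 = 35.060 h.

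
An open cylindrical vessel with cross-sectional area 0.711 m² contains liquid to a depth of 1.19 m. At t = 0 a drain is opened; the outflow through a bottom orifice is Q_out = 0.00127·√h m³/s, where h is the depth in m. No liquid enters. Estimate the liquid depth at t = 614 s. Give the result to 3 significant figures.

Volume balance on the tank: A dh/dt = −0.00127 √h.
This is separable: 2 d(√h)/dt = −0.00127/A, so √h = √h₀ − (0.00127/(2A)) t.
√h = √1.19 − 0.00127·614/(2·0.711) = 1.0909 − 0.54837 = 0.54250.
h = 0.54250² = 0.29431 m.

0.294 m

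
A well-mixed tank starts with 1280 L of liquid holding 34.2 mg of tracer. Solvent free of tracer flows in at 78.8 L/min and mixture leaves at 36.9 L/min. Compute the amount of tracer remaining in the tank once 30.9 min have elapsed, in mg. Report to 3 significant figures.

Let m(t) be the amount of tracer. Volume: V(t) = V₀ + (Q_in − Q_out) t = 1280 + 41.900 t; V(30.9) = 2574.7 L.
Solute balance: dm/dt = 0 − Q_out C = −Q_out m/V(t).
dm/m = −Q_out dt/(V₀ + 41.900 t); integrating gives ln(m/m₀) = −(Q_out/(Q_in−Q_out)) ln(V/V₀).
m = m₀ (V₀/V)^(Q_out/(Q_in−Q_out)) = 34.2 × (1280/2574.7)^(0.88067) = 18.481 mg.

18.5 mg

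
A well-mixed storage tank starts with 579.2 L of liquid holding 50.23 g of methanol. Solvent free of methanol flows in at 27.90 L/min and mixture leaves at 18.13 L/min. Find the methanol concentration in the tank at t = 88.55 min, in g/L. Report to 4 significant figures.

Let m(t) be the amount of methanol. Volume: V(t) = V₀ + (Q_in − Q_out) t = 579.2 + 9.77000 t; V(88.55) = 1444.33 L.
No methanol enters, so dm/dt = −Q_out · (m/V).
dm/m = −Q_out dt/(V₀ + 9.77000 t); integrating gives ln(m/m₀) = −(Q_out/(Q_in−Q_out)) ln(V/V₀).
m = m₀ (V₀/V)^(Q_out/(Q_in−Q_out)) = 50.23 × (579.2/1444.33)^(1.85568) = 9.21631 g.
C = m/V = 9.21631/1444.33 = 0.00638101 g/L.

0.006381 g/L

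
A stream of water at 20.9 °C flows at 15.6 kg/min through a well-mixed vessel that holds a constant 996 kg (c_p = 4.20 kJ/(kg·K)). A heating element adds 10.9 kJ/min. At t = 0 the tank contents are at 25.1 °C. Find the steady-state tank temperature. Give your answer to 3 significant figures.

21.1 °C

First-law balance (no shaft work): M c_p dT/dt = ṁ c_p (T_in − T) + 10.9.
At steady state dT/dt = 0 ⇒ T_ss = T_in + Q̇/(ṁ c_p) = 20.9 + 10.9/(15.6·4.20) = 21.066 °C.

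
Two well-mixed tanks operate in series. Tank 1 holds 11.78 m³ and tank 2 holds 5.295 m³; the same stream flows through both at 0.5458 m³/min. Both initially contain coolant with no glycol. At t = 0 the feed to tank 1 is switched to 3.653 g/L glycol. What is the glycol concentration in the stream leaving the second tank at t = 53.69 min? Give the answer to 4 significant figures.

3.113 g/L

Species balance on tank i: dCᵢ/dt = (Cᵢ₋₁ − Cᵢ)/τᵢ with τᵢ = Vᵢ/Q.
τ₁ = 11.78/0.5458 = 21.5830 min; τ₂ = 5.295/0.5458 = 9.70136 min.
Tank 1: C₁ = C_in(1 − e^(−t/τ₁)). Tank 2 (τ₁ ≠ τ₂): C₂ = C_in[1 − (τ₁ e^(−t/τ₁) − τ₂ e^(−t/τ₂))/(τ₁ − τ₂)].
At t = 53.69: e^(−t/τ₁) = 0.0831087, e^(−t/τ₂) = 0.00394906.
C₂ = 3.653·[1 − (21.5830·0.0831087 − 9.70136·0.00394906)/(11.8816)] = 3.653·0.852258 = 3.11330 g/L.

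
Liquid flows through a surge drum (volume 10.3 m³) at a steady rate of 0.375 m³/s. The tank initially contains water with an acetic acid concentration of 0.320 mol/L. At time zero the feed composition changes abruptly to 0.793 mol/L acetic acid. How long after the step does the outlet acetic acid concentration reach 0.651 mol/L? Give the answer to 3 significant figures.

Species balance: V dC/dt = Q(C_in − C) ⇒ τ = V/Q = 27.467 s.
C(t) = C_in + (C₀ − C_in) e^(−t/τ). Set C = 0.651 and solve for t:
e^(−t/τ) = (C − C_in)/(C₀ − C_in) = (0.651 − 0.793)/(0.320 − 0.793) = 0.30021
t = −τ ln(…) = 27.467 × 1.2033 = 33.050 s.

33.0 s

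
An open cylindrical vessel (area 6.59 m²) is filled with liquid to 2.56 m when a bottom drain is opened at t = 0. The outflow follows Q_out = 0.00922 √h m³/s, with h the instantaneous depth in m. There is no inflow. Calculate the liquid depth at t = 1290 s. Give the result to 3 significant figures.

0.487 m

A dh/dt = −Q_out = −0.00922 √h.
Separate and integrate: 2(√h − √h₀) = −(0.00922/A) t.
√h = √2.56 − 0.00922·1290/(2·6.59) = 1.6000 − 0.90241 = 0.69759.
h = 0.69759² = 0.48663 m.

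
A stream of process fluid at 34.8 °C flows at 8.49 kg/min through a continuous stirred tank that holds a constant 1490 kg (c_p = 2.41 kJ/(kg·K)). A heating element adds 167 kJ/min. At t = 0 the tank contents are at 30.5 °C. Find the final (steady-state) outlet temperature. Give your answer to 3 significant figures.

43.0 °C

M c_p dT/dt = ṁ c_p (T_in − T) + Q̇.
At steady state dT/dt = 0 ⇒ T_ss = T_in + Q̇/(ṁ c_p) = 34.8 + 167/(8.49·2.41) = 42.962 °C.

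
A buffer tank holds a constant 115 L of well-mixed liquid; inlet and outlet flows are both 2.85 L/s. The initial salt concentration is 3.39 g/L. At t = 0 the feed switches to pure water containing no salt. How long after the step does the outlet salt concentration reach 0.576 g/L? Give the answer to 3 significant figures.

Species balance on the tank: V dC/dt = Q(C_in − C), so τ = V/Q = 40.351 s.
C(t) = C_in + (C₀ − C_in) e^(−t/τ). Set C = 0.576 and solve for t:
e^(−t/τ) = (C − C_in)/(C₀ − C_in) = (0.576 − 0)/(3.39 − 0) = 0.16991
t = −τ ln(…) = 40.351 × 1.7725 = 71.521 s.

71.5 s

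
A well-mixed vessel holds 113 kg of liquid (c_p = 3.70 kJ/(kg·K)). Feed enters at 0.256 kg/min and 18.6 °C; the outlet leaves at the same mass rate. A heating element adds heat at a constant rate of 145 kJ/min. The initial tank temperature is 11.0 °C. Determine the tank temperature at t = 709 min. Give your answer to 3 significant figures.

139 °C

M c_p dT/dt = ṁ c_p (T_in − T) + Q̇.
τ = M/ṁ = 441.41 min; T_ss = T_in + Q̇/(ṁ c_p) = 18.6 + 145/(0.256·3.70) = 171.68 °C.
Integrating: T(t) = T_ss + (T₀ − T_ss) e^(−t/τ).
T(709) = 171.68 + (-160.68)·e^(−709/441.41) = 171.68 + (-160.68)·0.20064 = 139.44 °C.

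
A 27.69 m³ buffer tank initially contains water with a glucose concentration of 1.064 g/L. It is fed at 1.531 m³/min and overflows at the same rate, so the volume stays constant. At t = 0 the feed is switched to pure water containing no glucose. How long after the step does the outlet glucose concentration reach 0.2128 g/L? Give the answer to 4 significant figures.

29.11 min

Species balance: V dC/dt = Q(C_in − C) ⇒ τ = V/Q = 18.0862 min.
C(t) = C_in + (C₀ − C_in) e^(−t/τ). Set C = 0.2128 and solve for t:
e^(−t/τ) = (C − C_in)/(C₀ − C_in) = (0.2128 − 0)/(1.064 − 0) = 0.200000
t = −τ ln(…) = 18.0862 × 1.60944 = 29.1086 min.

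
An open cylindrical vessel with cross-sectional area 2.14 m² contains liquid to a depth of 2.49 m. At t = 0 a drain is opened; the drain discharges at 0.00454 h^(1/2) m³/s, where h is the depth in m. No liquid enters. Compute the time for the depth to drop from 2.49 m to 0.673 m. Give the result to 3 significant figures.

Volume balance on the tank: A dh/dt = −0.00454 √h.
This is separable: 2 d(√h)/dt = −0.00454/A, so √h = √h₀ − (0.00454/(2A)) t.
t = 2A(√h₀ − √h)/0.00454 = 2·2.14·(√2.49 − √0.673)/0.00454
  = 4.2800 × (1.5780 − 0.82037) / 0.00454 = 714.22 s.

714 s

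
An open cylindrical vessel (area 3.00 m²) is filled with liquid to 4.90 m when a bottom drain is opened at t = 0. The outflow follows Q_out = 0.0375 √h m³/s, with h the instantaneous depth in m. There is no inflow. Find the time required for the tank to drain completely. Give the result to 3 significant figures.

354 s

With no inflow, A dh/dt = −0.0375 √h.
∫ h^(−1/2) dh = −(0.0375/A) ∫ dt, giving 2√h = 2√h₀ − (0.0375/A) t.
Tank is empty when √h = 0: t_empty = 2A√h₀/0.0375.
t_empty = 2·3.00·√4.90/0.0375 = 6.0000·2.2136/0.0375 = 354.18 s.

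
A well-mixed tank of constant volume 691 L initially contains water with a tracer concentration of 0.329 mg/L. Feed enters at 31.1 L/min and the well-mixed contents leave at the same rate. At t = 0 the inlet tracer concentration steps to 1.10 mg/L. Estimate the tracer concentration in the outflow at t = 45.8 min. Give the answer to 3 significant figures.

1.00 mg/L

Species balance on the tank: V dC/dt = Q(C_in − C).
Rewrite as dC/dt + C/τ = C_in/τ, τ = V/Q = 22.219 min.
This is linear first-order; C(t) = C_in + (C₀ − C_in) e^(−t/τ).
C(45.8) = 1.10 + (0.329 − 1.10)·e^(−45.8/22.219) = 1.10 + (-0.77100)·0.12728 = 1.0019 mg/L.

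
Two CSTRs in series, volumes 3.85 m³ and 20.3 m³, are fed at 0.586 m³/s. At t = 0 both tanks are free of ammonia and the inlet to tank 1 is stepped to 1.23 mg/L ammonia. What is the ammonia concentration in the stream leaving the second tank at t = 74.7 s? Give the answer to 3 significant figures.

1.05 mg/L

Each tank obeys Vᵢ dCᵢ/dt = Q(Cᵢ₋₁ − Cᵢ), so τᵢ = Vᵢ/Q.
τ₁ = 3.85/0.586 = 6.5700 s; τ₂ = 20.3/0.586 = 34.642 s.
Solving the cascade with C₁(0)=C₂(0)=0 gives C₂(t) = C_in[1 − (τ₁ e^(−t/τ₁) − τ₂ e^(−t/τ₂))/(τ₁ − τ₂)].
At t = 74.7: e^(−t/τ₁) = 1.1537e-05, e^(−t/τ₂) = 0.11575.
C₂ = 1.23·[1 − (6.5700·1.1537e-05 − 34.642·0.11575)/(-28.072)] = 1.23·0.85717 = 1.0543 mg/L.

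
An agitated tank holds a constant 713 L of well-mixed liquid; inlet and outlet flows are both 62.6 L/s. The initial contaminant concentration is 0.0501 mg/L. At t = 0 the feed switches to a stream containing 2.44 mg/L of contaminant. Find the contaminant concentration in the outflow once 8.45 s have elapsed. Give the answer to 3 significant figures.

1.30 mg/L

Species balance on the tank: V dC/dt = Q(C_in − C).
So dC/dt = (C_in − C)/τ with τ = V/Q = 713/62.6 = 11.390 s.
This is linear first-order; C(t) = C_in + (C₀ − C_in) e^(−t/τ).
C(8.45) = 2.44 + (0.0501 − 2.44)·e^(−8.45/11.390) = 2.44 + (-2.3899)·0.47621 = 1.3019 mg/L.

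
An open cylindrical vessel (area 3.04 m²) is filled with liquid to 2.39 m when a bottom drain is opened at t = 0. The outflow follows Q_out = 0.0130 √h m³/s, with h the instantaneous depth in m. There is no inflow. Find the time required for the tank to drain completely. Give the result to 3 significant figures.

A dh/dt = −Q_out = −0.0130 √h.
Separate and integrate: 2(√h − √h₀) = −(0.0130/A) t.
Set h = 0: 2√h₀ = (0.0130/A) t_empty ⇒ t_empty = 2A√h₀/0.0130.
t_empty = 2·3.04·√2.39/0.0130 = 6.0800·1.5460/0.0130 = 723.03 s.

723 s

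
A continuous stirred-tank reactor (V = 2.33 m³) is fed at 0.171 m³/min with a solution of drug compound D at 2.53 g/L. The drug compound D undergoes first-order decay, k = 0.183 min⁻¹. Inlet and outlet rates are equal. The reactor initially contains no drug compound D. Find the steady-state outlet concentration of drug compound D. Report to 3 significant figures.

0.724 g/L

Species balance: V dC/dt = Q C_in − Q C − k V C.
Steady state (dC/dt = 0): C_ss = Q C_in/(Q + kV) = C_in/(1 + kV/Q).
C_ss = 0.171·2.53/(0.171 + 0.183·2.33) = 0.43263/0.59739 = 0.72420 g/L.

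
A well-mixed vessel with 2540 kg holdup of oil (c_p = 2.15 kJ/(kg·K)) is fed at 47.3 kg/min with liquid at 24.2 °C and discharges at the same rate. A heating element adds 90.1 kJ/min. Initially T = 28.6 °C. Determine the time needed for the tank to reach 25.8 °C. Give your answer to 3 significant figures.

Energy balance: M c_p dT/dt = ṁ c_p (T_in − T) + 90.1.
τ = M/ṁ = 53.700 min; T_ss = T_in + Q̇/(ṁ c_p) = 25.086 °C.
T(t) = T_ss + (T₀ − T_ss) e^(−t/τ). Set T = 25.8:
e^(−t/τ) = (25.8 − 25.086)/(28.6 − 25.086) = 0.20319
t = −53.700 · ln(0.20319) = 85.576 min.

85.6 min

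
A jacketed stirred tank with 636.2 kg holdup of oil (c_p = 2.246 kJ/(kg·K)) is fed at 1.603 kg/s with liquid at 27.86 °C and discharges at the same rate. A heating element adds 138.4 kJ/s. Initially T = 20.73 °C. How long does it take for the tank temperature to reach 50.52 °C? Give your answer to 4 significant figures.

420.9 s

M c_p dT/dt = ṁ c_p (T_in − T) + Q̇.
τ = M/ṁ = 396.881 s; T_ss = T_in + Q̇/(ṁ c_p) = 66.3008 °C.
T(t) = T_ss + (T₀ − T_ss) e^(−t/τ). Set T = 50.52:
e^(−t/τ) = (50.52 − 66.3008)/(20.73 − 66.3008) = 0.346292
t = −396.881 · ln(0.346292) = 420.881 s.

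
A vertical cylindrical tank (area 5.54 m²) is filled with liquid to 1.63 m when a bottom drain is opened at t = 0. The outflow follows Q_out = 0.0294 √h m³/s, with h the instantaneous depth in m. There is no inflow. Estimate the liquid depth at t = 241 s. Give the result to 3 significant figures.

With no inflow, A dh/dt = −0.0294 √h.
This is separable: 2 d(√h)/dt = −0.0294/A, so √h = √h₀ − (0.0294/(2A)) t.
√h = √1.63 − 0.0294·241/(2·5.54) = 1.2767 − 0.63948 = 0.63724.
h = 0.63724² = 0.40607 m.

0.406 m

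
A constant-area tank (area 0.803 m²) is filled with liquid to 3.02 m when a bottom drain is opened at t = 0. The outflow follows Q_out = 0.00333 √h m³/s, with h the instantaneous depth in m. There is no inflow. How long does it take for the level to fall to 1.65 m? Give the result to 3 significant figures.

219 s

A dh/dt = −Q_out = −0.00333 √h.
Separate and integrate: 2(√h − √h₀) = −(0.00333/A) t.
t = 2A(√h₀ − √h)/0.00333 = 2·0.803·(√3.02 − √1.65)/0.00333
  = 1.6060 × (1.7378 − 1.2845) / 0.00333 = 218.61 s.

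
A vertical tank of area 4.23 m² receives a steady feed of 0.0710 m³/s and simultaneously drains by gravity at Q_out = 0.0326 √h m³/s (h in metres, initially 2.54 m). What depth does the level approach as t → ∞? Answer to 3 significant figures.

Mass balance (ρ constant): A dh/dt = Q_in − 0.0326 √h. At steady state dh/dt = 0:
Q_in = 0.0326 √h_ss ⇒ √h_ss = 0.0710/0.0326 = 2.1779.
h_ss = 2.1779² = 4.7433 m. (Since h₀ = 2.54 m < h_ss, the level will rise toward this value.)

4.74 m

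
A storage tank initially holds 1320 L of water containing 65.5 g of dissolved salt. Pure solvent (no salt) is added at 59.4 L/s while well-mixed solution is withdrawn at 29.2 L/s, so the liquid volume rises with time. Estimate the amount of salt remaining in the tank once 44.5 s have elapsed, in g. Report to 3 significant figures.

33.2 g

Let m(t) be the amount of salt. Volume: V(t) = V₀ + (Q_in − Q_out) t = 1320 + 30.200 t; V(44.5) = 2663.9 L.
Solute balance: dm/dt = 0 − Q_out C = −Q_out m/V(t).
Separate: dm/m = −Q_out dt/V(t) ⇒ ln(m/m₀) = −(Q_out/(Q_in−Q_out)) ln(V/V₀).
m = m₀ (V₀/V)^(Q_out/(Q_in−Q_out)) = 65.5 × (1320/2663.9)^(0.96689) = 33.220 g.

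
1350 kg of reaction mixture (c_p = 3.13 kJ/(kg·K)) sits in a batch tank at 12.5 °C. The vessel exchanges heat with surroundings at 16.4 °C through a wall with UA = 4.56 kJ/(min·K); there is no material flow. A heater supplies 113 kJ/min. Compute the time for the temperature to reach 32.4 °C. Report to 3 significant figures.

M c_p dT/dt = −UA(T − T_amb) + Q̇.
τ = M c_p/UA = 926.64 min; T_ss = T_amb + Q̇/UA = 16.4 + 113/4.56 = 41.181 °C.
T(t) = T_ss + (T₀ − T_ss)e^(−t/τ); set T = 32.4:
t = −τ ln[(T − T_ss)/(T₀ − T_ss)] = −926.64 · ln(0.30615) = 1096.8 min.

1100 min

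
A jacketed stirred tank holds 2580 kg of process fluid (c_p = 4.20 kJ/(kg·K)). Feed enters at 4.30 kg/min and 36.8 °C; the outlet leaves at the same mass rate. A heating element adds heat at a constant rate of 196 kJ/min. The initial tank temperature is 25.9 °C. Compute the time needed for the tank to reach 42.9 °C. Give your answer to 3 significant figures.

Unsteady energy balance on the tank contents: M c_p dT/dt = ṁ c_p (T_in − T) + 196.
τ = M/ṁ = 600.00 min; T_ss = T_in + Q̇/(ṁ c_p) = 47.653 °C.
T(t) = T_ss + (T₀ − T_ss) e^(−t/τ). Set T = 42.9:
e^(−t/τ) = (42.9 − 47.653)/(25.9 − 47.653) = 0.21849
t = −600.00 · ln(0.21849) = 912.61 min.

913 min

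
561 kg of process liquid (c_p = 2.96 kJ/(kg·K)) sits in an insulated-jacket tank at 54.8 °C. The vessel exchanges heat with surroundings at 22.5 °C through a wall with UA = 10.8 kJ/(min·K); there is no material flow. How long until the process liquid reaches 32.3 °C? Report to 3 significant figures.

183 min

M c_p dT/dt = −UA(T − T_amb).
τ = M c_p/UA = 153.76 min; T_ss = T_amb = 22.500 °C.
T(t) = T_ss + (T₀ − T_ss)e^(−t/τ); set T = 32.3:
t = −τ ln[(T − T_ss)/(T₀ − T_ss)] = −153.76 · ln(0.30341) = 183.38 min.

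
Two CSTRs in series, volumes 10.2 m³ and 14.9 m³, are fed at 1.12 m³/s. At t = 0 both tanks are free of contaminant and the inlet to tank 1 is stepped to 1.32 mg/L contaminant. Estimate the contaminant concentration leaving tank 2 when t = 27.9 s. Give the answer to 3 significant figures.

Species balance on tank i: dCᵢ/dt = (Cᵢ₋₁ − Cᵢ)/τᵢ with τᵢ = Vᵢ/Q.
τ₁ = 10.2/1.12 = 9.1071 s; τ₂ = 14.9/1.12 = 13.304 s.
Solving the cascade with C₁(0)=C₂(0)=0 gives C₂(t) = C_in[1 − (τ₁ e^(−t/τ₁) − τ₂ e^(−t/τ₂))/(τ₁ − τ₂)].
At t = 27.9: e^(−t/τ₁) = 0.046723, e^(−t/τ₂) = 0.12280.
C₂ = 1.32·[1 − (9.1071·0.046723 − 13.304·0.12280)/(-4.1964)] = 1.32·0.71209 = 0.93996 mg/L.

0.940 mg/L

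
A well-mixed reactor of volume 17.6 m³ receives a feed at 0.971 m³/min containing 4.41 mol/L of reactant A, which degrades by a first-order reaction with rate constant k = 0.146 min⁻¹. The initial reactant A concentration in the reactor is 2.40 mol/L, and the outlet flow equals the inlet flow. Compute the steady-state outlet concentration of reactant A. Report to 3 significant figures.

1.21 mol/L

Accumulation = in − out − consumed: V dC/dt = Q C_in − Q C − k V C.
At steady state: 0 = Q C_in − (Q + kV) C_ss, so C_ss = Q C_in/(Q + kV).
C_ss = 0.971·4.41/(0.971 + 0.146·17.6) = 4.2821/3.5406 = 1.2094 mol/L.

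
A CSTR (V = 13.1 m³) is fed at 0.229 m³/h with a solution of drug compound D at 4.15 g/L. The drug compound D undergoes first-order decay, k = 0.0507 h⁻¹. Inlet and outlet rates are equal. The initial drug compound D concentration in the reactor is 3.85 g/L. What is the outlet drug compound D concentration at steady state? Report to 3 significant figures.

1.06 g/L

Accumulation = in − out − consumed: V dC/dt = Q C_in − Q C − k V C.
At steady state: 0 = Q C_in − (Q + kV) C_ss, so C_ss = Q C_in/(Q + kV).
C_ss = 0.229·4.15/(0.229 + 0.0507·13.1) = 0.95035/0.89317 = 1.0640 g/L.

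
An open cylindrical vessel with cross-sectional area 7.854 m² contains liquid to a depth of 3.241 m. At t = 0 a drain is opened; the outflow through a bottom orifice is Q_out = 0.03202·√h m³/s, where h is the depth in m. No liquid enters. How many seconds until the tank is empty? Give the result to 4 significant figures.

A dh/dt = −Q_out = −0.03202 √h.
∫ h^(−1/2) dh = −(0.03202/A) ∫ dt, giving 2√h = 2√h₀ − (0.03202/A) t.
Set h = 0: 2√h₀ = (0.03202/A) t_empty ⇒ t_empty = 2A√h₀/0.03202.
t_empty = 2·7.854·√3.241/0.03202 = 15.7080·1.80028/0.03202 = 883.159 s.

883.2 s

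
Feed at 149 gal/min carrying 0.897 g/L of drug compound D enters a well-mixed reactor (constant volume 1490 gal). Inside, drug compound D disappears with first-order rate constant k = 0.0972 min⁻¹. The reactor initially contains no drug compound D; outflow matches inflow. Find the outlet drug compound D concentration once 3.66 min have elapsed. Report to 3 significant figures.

0.234 g/L

V dC/dt = Q(C_in − C) − k V C.
dC/dt = (Q/V) C_in − (Q/V + k) C; effective rate a = Q/V + k = 0.10000 + 0.0972 = 0.19720 min⁻¹.
C_ss = Q C_in/(Q + kV) = 0.45487 g/L; C(t) = C_ss + (C₀ − C_ss) e^(−a t).
C(3.66) = 0.45487 + (-0.45487)·e^(−0.19720·3.66) = 0.45487 + (-0.45487)·0.48590 = 0.23385 g/L.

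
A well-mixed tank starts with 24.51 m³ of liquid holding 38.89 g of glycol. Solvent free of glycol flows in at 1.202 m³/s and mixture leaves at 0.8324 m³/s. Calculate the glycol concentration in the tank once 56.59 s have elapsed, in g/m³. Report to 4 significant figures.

0.2133 g/m³

Total volume: dV/dt = Q_in − Q_out = 0.369600 m³/s, so V(t) = 24.51 + 0.369600 t and V(56.59) = 45.4257 m³.
No glycol enters, so dm/dt = −Q_out · (m/V).
dm/m = −Q_out dt/(V₀ + 0.369600 t); integrating gives ln(m/m₀) = −(Q_out/(Q_in−Q_out)) ln(V/V₀).
m = m₀ (V₀/V)^(Q_out/(Q_in−Q_out)) = 38.89 × (24.51/45.4257)^(2.25216) = 9.69064 g.
C = m/V = 9.69064/45.4257 = 0.213330 g/m³.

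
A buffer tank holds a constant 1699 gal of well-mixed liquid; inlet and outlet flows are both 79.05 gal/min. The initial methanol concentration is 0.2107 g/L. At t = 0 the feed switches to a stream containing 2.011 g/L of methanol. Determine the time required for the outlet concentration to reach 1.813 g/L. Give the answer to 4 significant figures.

Unsteady species balance (constant V, well mixed): V dC/dt = Q(C_in − C), so τ = V/Q = 21.4927 min.
C(t) = C_in + (C₀ − C_in) e^(−t/τ). Set C = 1.813 and solve for t:
e^(−t/τ) = (C − C_in)/(C₀ − C_in) = (1.813 − 2.011)/(0.2107 − 2.011) = 0.109982
t = −τ ln(…) = 21.4927 × 2.20744 = 47.4439 min.

47.44 min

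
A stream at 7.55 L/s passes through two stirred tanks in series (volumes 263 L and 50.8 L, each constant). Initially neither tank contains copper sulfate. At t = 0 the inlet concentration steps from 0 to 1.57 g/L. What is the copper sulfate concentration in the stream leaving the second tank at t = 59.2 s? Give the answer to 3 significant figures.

Species balance on tank i: dCᵢ/dt = (Cᵢ₋₁ − Cᵢ)/τᵢ with τᵢ = Vᵢ/Q.
τ₁ = 263/7.55 = 34.834 s; τ₂ = 50.8/7.55 = 6.7285 s.
Tank 1: C₁ = C_in(1 − e^(−t/τ₁)). Tank 2 (τ₁ ≠ τ₂): C₂ = C_in[1 − (τ₁ e^(−t/τ₁) − τ₂ e^(−t/τ₂))/(τ₁ − τ₂)].
At t = 59.2: e^(−t/τ₁) = 0.18278, e^(−t/τ₂) = 0.00015097.
C₂ = 1.57·[1 − (34.834·0.18278 − 6.7285·0.00015097)/(28.106)] = 1.57·0.77350 = 1.2144 g/L.

1.21 g/L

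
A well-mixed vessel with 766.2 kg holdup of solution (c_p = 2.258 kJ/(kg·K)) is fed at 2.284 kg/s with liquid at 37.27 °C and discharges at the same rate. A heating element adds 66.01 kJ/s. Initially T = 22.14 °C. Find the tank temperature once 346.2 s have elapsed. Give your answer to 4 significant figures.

40.12 °C

First-law balance (no shaft work): M c_p dT/dt = ṁ c_p (T_in − T) + 66.01.
Rearrange: dT/dt = (T_ss − T)/τ with τ = M/ṁ = 335.464 s and T_ss = T_in + Q̇/(ṁ c_p) = 50.0694 °C.
Solution: T(t) = T_ss + (T₀ − T_ss) e^(−t/τ).
T(346.2) = 50.0694 + (-27.9294)·e^(−346.2/335.464) = 50.0694 + (-27.9294)·0.356293 = 40.1184 °C.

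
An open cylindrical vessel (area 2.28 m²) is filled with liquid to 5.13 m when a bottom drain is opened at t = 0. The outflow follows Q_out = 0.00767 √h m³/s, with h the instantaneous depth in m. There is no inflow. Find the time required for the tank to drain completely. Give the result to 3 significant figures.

1350 s

Mass balance (ρ constant): A dh/dt = −0.00767 √h.
∫ h^(−1/2) dh = −(0.00767/A) ∫ dt, giving 2√h = 2√h₀ − (0.00767/A) t.
Tank is empty when √h = 0: t_empty = 2A√h₀/0.00767.
t_empty = 2·2.28·√5.13/0.00767 = 4.5600·2.2650/0.00767 = 1346.6 s.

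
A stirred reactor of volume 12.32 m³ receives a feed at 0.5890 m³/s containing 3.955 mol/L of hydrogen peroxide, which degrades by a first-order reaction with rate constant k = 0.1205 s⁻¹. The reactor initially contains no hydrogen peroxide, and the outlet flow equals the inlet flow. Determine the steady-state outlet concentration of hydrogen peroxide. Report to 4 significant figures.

Species balance: V dC/dt = Q C_in − Q C − k V C.
Steady state (dC/dt = 0): C_ss = Q C_in/(Q + kV) = C_in/(1 + kV/Q).
C_ss = 0.5890·3.955/(0.5890 + 0.1205·12.32) = 2.32950/2.07356 = 1.12343 mol/L.

1.123 mol/L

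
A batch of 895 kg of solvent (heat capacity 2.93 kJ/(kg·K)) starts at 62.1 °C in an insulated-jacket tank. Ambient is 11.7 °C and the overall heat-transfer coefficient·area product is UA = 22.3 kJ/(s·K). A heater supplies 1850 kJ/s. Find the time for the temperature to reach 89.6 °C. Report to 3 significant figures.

219 s

Heat balance on the well-mixed liquid: M c_p dT/dt = −UA(T − T_amb) + Q̇.
τ = M c_p/UA = 117.59 s; T_ss = T_amb + Q̇/UA = 11.7 + 1850/22.3 = 94.660 °C.
T(t) = T_ss + (T₀ − T_ss)e^(−t/τ); set T = 89.6:
t = −τ ln[(T − T_ss)/(T₀ − T_ss)] = −117.59 · ln(0.15540) = 218.93 s.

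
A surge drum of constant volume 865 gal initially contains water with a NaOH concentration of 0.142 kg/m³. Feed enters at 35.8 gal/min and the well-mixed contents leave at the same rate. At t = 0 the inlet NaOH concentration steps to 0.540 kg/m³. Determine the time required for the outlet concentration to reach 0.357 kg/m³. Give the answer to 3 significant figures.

Species balance: V dC/dt = Q(C_in − C) ⇒ τ = V/Q = 24.162 min.
C(t) = C_in + (C₀ − C_in) e^(−t/τ). Set C = 0.357 and solve for t:
e^(−t/τ) = (C − C_in)/(C₀ − C_in) = (0.357 − 0.540)/(0.142 − 0.540) = 0.45980
t = −τ ln(…) = 24.162 × 0.77697 = 18.773 min.

18.8 min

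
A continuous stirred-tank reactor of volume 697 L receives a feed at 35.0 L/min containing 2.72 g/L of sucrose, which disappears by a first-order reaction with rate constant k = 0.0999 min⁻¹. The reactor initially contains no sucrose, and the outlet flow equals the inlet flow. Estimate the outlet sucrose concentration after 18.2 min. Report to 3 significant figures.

0.851 g/L

Species balance: V dC/dt = Q C_in − Q C − k V C.
This is linear with rate a = Q/V + k = 0.15012 min⁻¹.
C_ss = Q C_in/(Q + kV) = 0.90987 g/L; C(t) = C_ss + (C₀ − C_ss) e^(−a t).
C(18.2) = 0.90987 + (-0.90987)·e^(−0.15012·18.2) = 0.90987 + (-0.90987)·0.065083 = 0.85065 g/L.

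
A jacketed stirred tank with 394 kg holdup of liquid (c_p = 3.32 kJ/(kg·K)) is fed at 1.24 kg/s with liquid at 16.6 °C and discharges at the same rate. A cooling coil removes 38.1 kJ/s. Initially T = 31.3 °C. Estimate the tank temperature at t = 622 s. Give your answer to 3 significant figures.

10.7 °C

Unsteady energy balance on the tank contents: M c_p dT/dt = ṁ c_p (T_in − T) − 38.1.
τ = M/ṁ = 317.74 s; T_ss = T_in − Q̇/(ṁ c_p) = 16.6 − 38.1/(1.24·3.32) = 7.3452 °C.
Integrating: T(t) = T_ss + (T₀ − T_ss) e^(−t/τ).
T(622) = 7.3452 + (23.955)·e^(−622/317.74) = 7.3452 + (23.955)·0.14120 = 10.728 °C.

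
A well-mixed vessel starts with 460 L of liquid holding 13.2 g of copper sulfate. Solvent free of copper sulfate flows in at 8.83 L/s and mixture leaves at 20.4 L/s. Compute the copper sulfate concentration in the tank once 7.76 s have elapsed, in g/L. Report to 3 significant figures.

0.0243 g/L

Let m(t) be the amount of copper sulfate. Volume: V(t) = V₀ + (Q_in − Q_out) t = 460 − 11.570 t; V(7.76) = 370.22 L.
Species balance (pure solvent in): dm/dt = −Q_out · m/V(t).
dm/m = −Q_out dt/(V₀ − 11.570 t); integrating gives ln(m/m₀) = −(Q_out/(Q_in−Q_out)) ln(V/V₀).
m = m₀ (V₀/V)^(Q_out/(Q_in−Q_out)) = 13.2 × (460/370.22)^(-1.7632) = 9.0013 g.
C = m/V = 9.0013/370.22 = 0.024313 g/L.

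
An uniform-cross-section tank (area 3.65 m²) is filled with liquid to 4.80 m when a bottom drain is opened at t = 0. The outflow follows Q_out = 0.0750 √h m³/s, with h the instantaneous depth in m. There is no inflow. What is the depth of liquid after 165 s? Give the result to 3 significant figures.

A dh/dt = −Q_out = −0.0750 √h.
Separate and integrate: 2(√h − √h₀) = −(0.0750/A) t.
√h = √4.80 − 0.0750·165/(2·3.65) = 2.1909 − 1.6952 = 0.49568.
h = 0.49568² = 0.24570 m.

0.246 m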